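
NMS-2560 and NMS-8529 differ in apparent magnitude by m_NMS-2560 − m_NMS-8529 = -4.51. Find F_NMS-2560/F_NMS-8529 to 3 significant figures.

F_NMS-2560/F_NMS-8529 = 10^(−(m_NMS-2560 − m_NMS-8529)/2.5) = 10^(4.51/2.5) = 10^1.804 = 63.68.

63.7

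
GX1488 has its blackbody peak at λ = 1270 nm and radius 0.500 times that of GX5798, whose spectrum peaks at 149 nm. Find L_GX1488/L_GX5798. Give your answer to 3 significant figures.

4.74×10^-5

Wien's law gives T ∝ 1/λ_max, so T_GX1488/T_GX5798 = λ_GX5798/λ_GX1488 = 149/1270 = 0.1173.
Then L ∝ R²T⁴ gives L_GX1488/L_GX5798 = (0.500)² × (0.1173)⁴ = 0.2500 × 1.895×10^-4 = 4.737×10^-5.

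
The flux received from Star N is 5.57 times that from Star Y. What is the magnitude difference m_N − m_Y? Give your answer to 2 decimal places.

-1.86

m_N − m_Y = −2.5 log₁₀(F_N/F_Y) = −2.5 log₁₀(5.57) = −2.5 × (0.746) = -1.865.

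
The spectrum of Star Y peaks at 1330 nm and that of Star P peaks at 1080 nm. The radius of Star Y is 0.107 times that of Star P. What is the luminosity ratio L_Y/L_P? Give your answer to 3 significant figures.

Wien's law gives T ∝ 1/λ_max, so T_Y/T_P = λ_P/λ_Y = 1080/1330 = 0.8120.
Then L ∝ R²T⁴ gives L_Y/L_P = (0.107)² × (0.8120)⁴ = 0.01145 × 0.4348 = 0.004978.

0.00498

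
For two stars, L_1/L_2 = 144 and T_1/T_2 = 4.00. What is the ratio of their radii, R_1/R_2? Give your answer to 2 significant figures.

L ∝ R²T⁴ gives R ∝ √L / T², so
R_1/R_2 = √(144) / (4.00)² = 12.00 / 16.00 = 0.7500.

0.75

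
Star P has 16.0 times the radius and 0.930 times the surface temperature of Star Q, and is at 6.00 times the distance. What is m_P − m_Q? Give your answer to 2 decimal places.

L_P/L_Q = (16.0)²(0.930)⁴ = 191.5.
F_P/F_Q = (L_P/L_Q)/(d_P/d_Q)² = 191.5/36.00 = 5.319.
m_P − m_Q = −2.5 log₁₀(5.319) = -1.81.

-1.81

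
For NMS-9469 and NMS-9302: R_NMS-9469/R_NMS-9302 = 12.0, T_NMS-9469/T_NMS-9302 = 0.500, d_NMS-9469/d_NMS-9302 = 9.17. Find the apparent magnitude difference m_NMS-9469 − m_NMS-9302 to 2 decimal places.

L_NMS-9469/L_NMS-9302 = (12.0)²(0.500)⁴ = 9.000.
F_NMS-9469/F_NMS-9302 = (L_NMS-9469/L_NMS-9302)/(d_NMS-9469/d_NMS-9302)² = 9.000/84.09 = 0.1070.
m_NMS-9469 − m_NMS-9302 = −2.5 log₁₀(0.1070) = 2.43.

2.43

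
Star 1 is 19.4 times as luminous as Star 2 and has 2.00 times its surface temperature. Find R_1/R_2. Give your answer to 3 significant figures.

1.10

L ∝ R²T⁴ gives R ∝ √L / T², so
R_1/R_2 = √(19.4) / (2.00)² = 4.405 / 4.000 = 1.101.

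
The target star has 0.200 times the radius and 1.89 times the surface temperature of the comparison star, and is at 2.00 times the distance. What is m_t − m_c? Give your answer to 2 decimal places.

2.24

L_t/L_c = (0.200)²(1.89)⁴ = 0.5104.
F_t/F_c = (L_t/L_c)/(d_t/d_c)² = 0.5104/4.000 = 0.1276.
m_t − m_c = −2.5 log₁₀(0.1276) = 2.24.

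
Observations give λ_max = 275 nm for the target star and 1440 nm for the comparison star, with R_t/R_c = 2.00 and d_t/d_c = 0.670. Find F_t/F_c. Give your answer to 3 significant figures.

Wien's law: T_t/T_c = λ_c/λ_t = 1440/275 = 5.236.
L_t/L_c = (R_t/R_c)²(T_t/T_c)⁴ = (2.00)²(5.236)⁴ = 3007.
F_t/F_c = (L_t/L_c)/(d_t/d_c)² = 3007/(0.670)² = 6699.

6.70×10^3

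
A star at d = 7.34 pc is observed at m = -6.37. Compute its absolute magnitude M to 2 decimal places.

M = m − 5 log₁₀(d/10 pc) = -6.37 − 5 log₁₀(7.34/10)
  = -6.37 − 5 × -0.134 = -6.37 − -0.67 = -5.70.

-5.70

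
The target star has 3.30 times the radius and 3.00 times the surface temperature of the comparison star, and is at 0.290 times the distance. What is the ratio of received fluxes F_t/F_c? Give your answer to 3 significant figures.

1.05×10^4

L_t/L_c = (R_t/R_c)²(T_t/T_c)⁴ = (3.30)² × (3.00)⁴ = 882.1.
F_t/F_c = (L_t/L_c)/(d_t/d_c)² = 882.1 / (0.290)² = 1.049×10^4.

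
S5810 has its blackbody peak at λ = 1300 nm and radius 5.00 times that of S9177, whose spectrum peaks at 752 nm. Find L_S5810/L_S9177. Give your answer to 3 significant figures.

Wien's law gives T ∝ 1/λ_max, so T_S5810/T_S9177 = λ_S9177/λ_S5810 = 752/1300 = 0.5785.
Then L ∝ R²T⁴ gives L_S5810/L_S9177 = (5.00)² × (0.5785)⁴ = 25.00 × 0.1120 = 2.799.

2.80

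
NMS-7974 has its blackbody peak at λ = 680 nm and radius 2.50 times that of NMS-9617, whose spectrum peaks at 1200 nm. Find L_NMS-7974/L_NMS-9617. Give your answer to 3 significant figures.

60.6

Wien's law gives T ∝ 1/λ_max, so T_NMS-7974/T_NMS-9617 = λ_NMS-9617/λ_NMS-7974 = 1200/680 = 1.765.
Then L ∝ R²T⁴ gives L_NMS-7974/L_NMS-9617 = (2.50)² × (1.765)⁴ = 6.250 × 9.698 = 60.61.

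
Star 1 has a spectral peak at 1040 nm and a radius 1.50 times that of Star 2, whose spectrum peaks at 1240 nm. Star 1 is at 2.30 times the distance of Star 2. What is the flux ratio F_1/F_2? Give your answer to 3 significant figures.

0.860

Wien's law: T_1/T_2 = λ_2/λ_1 = 1240/1040 = 1.192.
L_1/L_2 = (R_1/R_2)²(T_1/T_2)⁴ = (1.50)²(1.192)⁴ = 4.547.
F_1/F_2 = (L_1/L_2)/(d_1/d_2)² = 4.547/(2.30)² = 0.8596.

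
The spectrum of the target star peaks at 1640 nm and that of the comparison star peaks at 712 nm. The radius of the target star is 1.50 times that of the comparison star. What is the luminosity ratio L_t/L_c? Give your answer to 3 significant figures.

Wien's law gives T ∝ 1/λ_max, so T_t/T_c = λ_c/λ_t = 712/1640 = 0.4341.
Then L ∝ R²T⁴ gives L_t/L_c = (1.50)² × (0.4341)⁴ = 2.250 × 0.03553 = 0.07993.

0.0799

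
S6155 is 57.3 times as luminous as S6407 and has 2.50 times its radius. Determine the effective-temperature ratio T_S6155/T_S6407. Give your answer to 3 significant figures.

L ∝ R²T⁴ gives T ∝ (L/R²)^(1/4), so
T_S6155/T_S6407 = (57.3 / 2.50²)^(1/4) = (9.168)^(1/4) = 1.740.

1.74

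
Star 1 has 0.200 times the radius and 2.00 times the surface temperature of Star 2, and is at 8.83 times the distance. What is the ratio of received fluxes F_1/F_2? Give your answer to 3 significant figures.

L_1/L_2 = (R_1/R_2)²(T_1/T_2)⁴ = (0.200)² × (2.00)⁴ = 0.6400.
F_1/F_2 = (L_1/L_2)/(d_1/d_2)² = 0.6400 / (8.83)² = 0.008208.

0.00821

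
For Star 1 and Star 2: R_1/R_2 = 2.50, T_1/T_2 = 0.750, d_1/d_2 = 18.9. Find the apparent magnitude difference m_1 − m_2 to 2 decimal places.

L_1/L_2 = (2.50)²(0.750)⁴ = 1.978.
F_1/F_2 = (L_1/L_2)/(d_1/d_2)² = 1.978/357.2 = 0.005536.
m_1 − m_2 = −2.5 log₁₀(0.005536) = 5.64.

5.64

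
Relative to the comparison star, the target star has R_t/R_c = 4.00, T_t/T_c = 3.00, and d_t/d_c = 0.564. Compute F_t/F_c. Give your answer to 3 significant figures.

L_t/L_c = (R_t/R_c)²(T_t/T_c)⁴ = (4.00)² × (3.00)⁴ = 1296.
F_t/F_c = (L_t/L_c)/(d_t/d_c)² = 1296 / (0.564)² = 4074.

4.07×10^3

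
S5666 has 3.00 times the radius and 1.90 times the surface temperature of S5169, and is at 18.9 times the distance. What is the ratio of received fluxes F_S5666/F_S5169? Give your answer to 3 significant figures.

L_S5666/L_S5169 = (R_S5666/R_S5169)²(T_S5666/T_S5169)⁴ = (3.00)² × (1.90)⁴ = 117.3.
F_S5666/F_S5169 = (L_S5666/L_S5169)/(d_S5666/d_S5169)² = 117.3 / (18.9)² = 0.3283.

0.328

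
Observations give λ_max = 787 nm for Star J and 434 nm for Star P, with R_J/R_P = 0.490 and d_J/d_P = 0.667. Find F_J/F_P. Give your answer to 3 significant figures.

0.0499

Wien's law: T_J/T_P = λ_P/λ_J = 434/787 = 0.5515.
L_J/L_P = (R_J/R_P)²(T_J/T_P)⁴ = (0.490)²(0.5515)⁴ = 0.02221.
F_J/F_P = (L_J/L_P)/(d_J/d_P)² = 0.02221/(0.667)² = 0.04991.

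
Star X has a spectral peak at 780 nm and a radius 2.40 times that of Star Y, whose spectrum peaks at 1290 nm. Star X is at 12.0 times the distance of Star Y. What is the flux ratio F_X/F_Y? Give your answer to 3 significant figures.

Wien's law: T_X/T_Y = λ_Y/λ_X = 1290/780 = 1.654.
L_X/L_Y = (R_X/R_Y)²(T_X/T_Y)⁴ = (2.40)²(1.654)⁴ = 43.09.
F_X/F_Y = (L_X/L_Y)/(d_X/d_Y)² = 43.09/(12.0)² = 0.2993.

0.299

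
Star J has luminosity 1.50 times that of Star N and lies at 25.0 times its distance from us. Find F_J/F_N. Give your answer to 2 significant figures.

0.0024

F = L/(4πd²), so F_J/F_N = (L_J/L_N) / (d_J/d_N)²
= 1.50 / (25.0)² = 1.50 / 625.0 = 0.002400.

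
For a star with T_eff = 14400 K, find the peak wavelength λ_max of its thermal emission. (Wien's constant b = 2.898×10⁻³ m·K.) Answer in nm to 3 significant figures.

201 nm

λ_max = b/T = 2.898×10⁻³ / 14400 = 2.01×10^-7 m = 201.2 nm.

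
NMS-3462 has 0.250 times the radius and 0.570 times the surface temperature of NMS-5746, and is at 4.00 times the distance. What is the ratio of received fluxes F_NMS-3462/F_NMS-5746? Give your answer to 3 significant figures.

L_NMS-3462/L_NMS-5746 = (R_NMS-3462/R_NMS-5746)²(T_NMS-3462/T_NMS-5746)⁴ = (0.250)² × (0.570)⁴ = 0.006598.
F_NMS-3462/F_NMS-5746 = (L_NMS-3462/L_NMS-5746)/(d_NMS-3462/d_NMS-5746)² = 0.006598 / (4.00)² = 4.123×10^-4.

4.12×10^-4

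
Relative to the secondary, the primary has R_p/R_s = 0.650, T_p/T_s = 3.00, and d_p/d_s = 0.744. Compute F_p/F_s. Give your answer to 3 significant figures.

61.8

L_p/L_s = (R_p/R_s)²(T_p/T_s)⁴ = (0.650)² × (3.00)⁴ = 34.22.
F_p/F_s = (L_p/L_s)/(d_p/d_s)² = 34.22 / (0.744)² = 61.83.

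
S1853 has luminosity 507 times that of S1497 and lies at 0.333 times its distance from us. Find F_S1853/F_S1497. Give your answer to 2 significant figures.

F = L/(4πd²), so F_S1853/F_S1497 = (L_S1853/L_S1497) / (d_S1853/d_S1497)²
= 507 / (0.333)² = 507 / 0.1109 = 4572.

4.6×10^3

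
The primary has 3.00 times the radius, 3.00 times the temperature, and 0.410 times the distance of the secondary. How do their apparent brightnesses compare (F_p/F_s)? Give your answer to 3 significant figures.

4.34×10^3

L_p/L_s = (R_p/R_s)²(T_p/T_s)⁴ = (3.00)² × (3.00)⁴ = 729.0.
F_p/F_s = (L_p/L_s)/(d_p/d_s)² = 729.0 / (0.410)² = 4337.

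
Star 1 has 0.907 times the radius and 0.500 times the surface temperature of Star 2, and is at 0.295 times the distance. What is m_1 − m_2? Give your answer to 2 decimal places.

0.57

L_1/L_2 = (0.907)²(0.500)⁴ = 0.05142.
F_1/F_2 = (L_1/L_2)/(d_1/d_2)² = 0.05142/0.08702 = 0.5908.
m_1 − m_2 = −2.5 log₁₀(0.5908) = 0.57.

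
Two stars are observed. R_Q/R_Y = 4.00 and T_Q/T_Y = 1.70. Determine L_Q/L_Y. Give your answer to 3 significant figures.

From the Stefan–Boltzmann law, L ∝ R²T⁴, so
L_Q/L_Y = (R_Q/R_Y)² (T_Q/T_Y)⁴ = (4.00)² × (1.70)⁴ = 16.00 × 8.352 = 133.6.

134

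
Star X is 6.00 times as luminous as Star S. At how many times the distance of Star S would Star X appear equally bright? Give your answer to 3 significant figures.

2.45

Equal flux requires L_X/d_X² = L_S/d_S², so d_X/d_S = √(L_X/L_S)
= √(6.00) = 2.449.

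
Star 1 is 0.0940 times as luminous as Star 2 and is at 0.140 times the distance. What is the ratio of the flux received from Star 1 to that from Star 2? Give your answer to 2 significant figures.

4.8

F = L/(4πd²), so F_1/F_2 = (L_1/L_2) / (d_1/d_2)²
= 0.0940 / (0.140)² = 0.0940 / 0.01960 = 4.796.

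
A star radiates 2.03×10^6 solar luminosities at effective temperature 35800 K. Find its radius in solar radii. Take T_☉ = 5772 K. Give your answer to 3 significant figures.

R/R_☉ = √(L/L_☉) / (T/T_☉)² = √(2.03×10^6) / (6.202)²
       = 1425 / 38.47 = 37.04.

37.0 solar radii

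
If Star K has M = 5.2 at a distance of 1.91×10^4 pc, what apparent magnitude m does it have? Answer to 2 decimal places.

21.61

m = M + 5 log₁₀(d/10 pc) = 5.2 + 5 log₁₀(1.91×10^4/10)
  = 5.2 + 5 × 3.281 = 5.2 + 16.41 = 21.61.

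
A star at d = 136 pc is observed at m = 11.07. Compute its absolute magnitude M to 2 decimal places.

5.40

M = m − 5 log₁₀(d/10 pc) = 11.07 − 5 log₁₀(136/10)
  = 11.07 − 5 × 1.134 = 11.07 − 5.67 = 5.40.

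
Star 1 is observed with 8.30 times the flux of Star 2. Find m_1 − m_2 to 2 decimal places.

m_1 − m_2 = −2.5 log₁₀(F_1/F_2) = −2.5 log₁₀(8.30) = −2.5 × (0.919) = -2.298.

-2.30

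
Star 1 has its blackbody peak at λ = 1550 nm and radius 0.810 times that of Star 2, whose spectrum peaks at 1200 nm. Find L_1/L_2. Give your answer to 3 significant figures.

Wien's law gives T ∝ 1/λ_max, so T_1/T_2 = λ_2/λ_1 = 1200/1550 = 0.7742.
Then L ∝ R²T⁴ gives L_1/L_2 = (0.810)² × (0.7742)⁴ = 0.6561 × 0.3593 = 0.2357.

0.236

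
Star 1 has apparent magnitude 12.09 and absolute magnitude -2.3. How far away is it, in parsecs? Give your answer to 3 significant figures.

m − M = 5 log₁₀(d/10 pc)
12.09 − (-2.3) = 14.39 = 5 log₁₀(d/10)
d = 10 × 10^(14.39/5) = 10 × 10^2.878 = 7551 pc.

7.55×10^3 pc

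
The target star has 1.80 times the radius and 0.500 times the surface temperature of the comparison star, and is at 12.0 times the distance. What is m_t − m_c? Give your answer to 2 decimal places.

L_t/L_c = (1.80)²(0.500)⁴ = 0.2025.
F_t/F_c = (L_t/L_c)/(d_t/d_c)² = 0.2025/144.0 = 0.001406.
m_t − m_c = −2.5 log₁₀(0.001406) = 7.13.

7.13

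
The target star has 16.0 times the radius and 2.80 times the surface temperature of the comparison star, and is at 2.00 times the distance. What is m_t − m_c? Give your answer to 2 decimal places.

L_t/L_c = (16.0)²(2.80)⁴ = 1.574×10^4.
F_t/F_c = (L_t/L_c)/(d_t/d_c)² = 1.574×10^4/4.000 = 3934.
m_t − m_c = −2.5 log₁₀(3934) = -8.99.

-8.99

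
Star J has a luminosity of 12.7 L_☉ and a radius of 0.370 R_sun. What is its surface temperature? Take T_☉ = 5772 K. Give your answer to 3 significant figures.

1.79×10^4 K

T/T_☉ = (L/L_☉)^(1/4) / (R/R_☉)^(1/2)
T = 5772 × (12.7)^(1/4) / √(0.370) = 5772 × 1.888 / 0.6083 = 1.791×10^4 K.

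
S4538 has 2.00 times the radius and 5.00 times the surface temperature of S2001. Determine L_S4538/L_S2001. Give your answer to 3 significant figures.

From the Stefan–Boltzmann law, L ∝ R²T⁴, so
L_S4538/L_S2001 = (R_S4538/R_S2001)² (T_S4538/T_S2001)⁴ = (2.00)² × (5.00)⁴ = 4.000 × 625.0 = 2500.

2.50×10^3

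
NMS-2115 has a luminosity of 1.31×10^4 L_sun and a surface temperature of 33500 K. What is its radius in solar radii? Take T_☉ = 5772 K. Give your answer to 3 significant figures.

3.40 solar radii

R/R_☉ = √(L/L_☉) / (T/T_☉)² = √(1.31×10^4) / (5.804)²
       = 114.5 / 33.69 = 3.398.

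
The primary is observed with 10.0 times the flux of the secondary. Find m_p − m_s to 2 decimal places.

-2.50

m_p − m_s = −2.5 log₁₀(F_p/F_s) = −2.5 log₁₀(10.0) = −2.5 × (1.000) = -2.500.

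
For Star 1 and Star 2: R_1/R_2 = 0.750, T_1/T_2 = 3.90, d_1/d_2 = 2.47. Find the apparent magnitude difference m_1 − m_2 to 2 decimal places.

L_1/L_2 = (0.750)²(3.90)⁴ = 130.1.
F_1/F_2 = (L_1/L_2)/(d_1/d_2)² = 130.1/6.101 = 21.33.
m_1 − m_2 = −2.5 log₁₀(21.33) = -3.32.

-3.32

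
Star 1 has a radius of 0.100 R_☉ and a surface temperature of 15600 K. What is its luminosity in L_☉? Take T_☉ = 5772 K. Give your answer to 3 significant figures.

L/L_☉ = (R/R_☉)² (T/T_☉)⁴ = (0.100)² × (15600/5772)⁴
       = 0.01000 × (2.703)⁴ = 0.01000 × 53.36 = 0.5336.

0.534 L_☉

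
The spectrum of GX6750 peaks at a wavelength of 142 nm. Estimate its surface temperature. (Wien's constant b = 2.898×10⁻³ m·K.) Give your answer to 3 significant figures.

2.04×10^4 K

T = b/λ_max = 2.898×10⁻³ / (142×10⁻⁹) = 2.041×10^4 K.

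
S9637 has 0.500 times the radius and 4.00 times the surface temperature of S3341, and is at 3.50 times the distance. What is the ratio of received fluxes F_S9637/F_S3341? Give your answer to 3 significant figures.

5.22

L_S9637/L_S3341 = (R_S9637/R_S3341)²(T_S9637/T_S3341)⁴ = (0.500)² × (4.00)⁴ = 64.00.
F_S9637/F_S3341 = (L_S9637/L_S3341)/(d_S9637/d_S3341)² = 64.00 / (3.50)² = 5.224.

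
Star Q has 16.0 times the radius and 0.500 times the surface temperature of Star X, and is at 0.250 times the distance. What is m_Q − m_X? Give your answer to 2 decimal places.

-6.02

L_Q/L_X = (16.0)²(0.500)⁴ = 16.00.
F_Q/F_X = (L_Q/L_X)/(d_Q/d_X)² = 16.00/0.06250 = 256.0.
m_Q − m_X = −2.5 log₁₀(256.0) = -6.02.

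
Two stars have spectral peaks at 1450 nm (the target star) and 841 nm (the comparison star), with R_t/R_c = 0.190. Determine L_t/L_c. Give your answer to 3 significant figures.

Wien's law gives T ∝ 1/λ_max, so T_t/T_c = λ_c/λ_t = 841/1450 = 0.5800.
Then L ∝ R²T⁴ gives L_t/L_c = (0.190)² × (0.5800)⁴ = 0.03610 × 0.1132 = 0.004085.

0.00409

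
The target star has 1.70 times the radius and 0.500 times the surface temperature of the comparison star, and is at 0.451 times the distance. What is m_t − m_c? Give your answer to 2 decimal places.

0.13

L_t/L_c = (1.70)²(0.500)⁴ = 0.1806.
F_t/F_c = (L_t/L_c)/(d_t/d_c)² = 0.1806/0.2034 = 0.8880.
m_t − m_c = −2.5 log₁₀(0.8880) = 0.13.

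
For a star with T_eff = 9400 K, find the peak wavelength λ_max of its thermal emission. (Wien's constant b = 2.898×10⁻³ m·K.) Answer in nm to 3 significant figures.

λ_max = b/T = 2.898×10⁻³ / 9400 = 3.08×10^-7 m = 308.3 nm.

308 nm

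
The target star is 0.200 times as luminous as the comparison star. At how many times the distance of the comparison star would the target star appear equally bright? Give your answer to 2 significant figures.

0.45

Equal flux requires L_t/d_t² = L_c/d_c², so d_t/d_c = √(L_t/L_c)
= √(0.200) = 0.4472.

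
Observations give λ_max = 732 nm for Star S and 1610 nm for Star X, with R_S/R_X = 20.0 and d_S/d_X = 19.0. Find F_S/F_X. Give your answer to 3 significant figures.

Wien's law: T_S/T_X = λ_X/λ_S = 1610/732 = 2.199.
L_S/L_X = (R_S/R_X)²(T_S/T_X)⁴ = (20.0)²(2.199)⁴ = 9361.
F_S/F_X = (L_S/L_X)/(d_S/d_X)² = 9361/(19.0)² = 25.93.

25.9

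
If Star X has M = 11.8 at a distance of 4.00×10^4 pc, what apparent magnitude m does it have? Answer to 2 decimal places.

29.81

m = M + 5 log₁₀(d/10 pc) = 11.8 + 5 log₁₀(4.00×10^4/10)
  = 11.8 + 5 × 3.602 = 11.8 + 18.01 = 29.81.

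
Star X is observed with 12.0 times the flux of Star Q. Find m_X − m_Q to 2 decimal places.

-2.70

m_X − m_Q = −2.5 log₁₀(F_X/F_Q) = −2.5 log₁₀(12.0) = −2.5 × (1.079) = -2.698.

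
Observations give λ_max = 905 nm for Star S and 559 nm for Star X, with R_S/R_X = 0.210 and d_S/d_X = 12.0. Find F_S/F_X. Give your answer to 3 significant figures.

4.46×10^-5

Wien's law: T_S/T_X = λ_X/λ_S = 559/905 = 0.6177.
L_S/L_X = (R_S/R_X)²(T_S/T_X)⁴ = (0.210)²(0.6177)⁴ = 0.006419.
F_S/F_X = (L_S/L_X)/(d_S/d_X)² = 0.006419/(12.0)² = 4.458×10^-5.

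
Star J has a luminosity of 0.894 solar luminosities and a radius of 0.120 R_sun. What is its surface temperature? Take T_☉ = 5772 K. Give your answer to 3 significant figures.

1.62×10^4 K

T/T_☉ = (L/L_☉)^(1/4) / (R/R_☉)^(1/2)
T = 5772 × (0.894)^(1/4) / √(0.120) = 5772 × 0.9724 / 0.3464 = 1.620×10^4 K.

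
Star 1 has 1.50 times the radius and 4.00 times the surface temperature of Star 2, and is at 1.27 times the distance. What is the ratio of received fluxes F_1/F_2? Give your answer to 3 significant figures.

L_1/L_2 = (R_1/R_2)²(T_1/T_2)⁴ = (1.50)² × (4.00)⁴ = 576.0.
F_1/F_2 = (L_1/L_2)/(d_1/d_2)² = 576.0 / (1.27)² = 357.1.

357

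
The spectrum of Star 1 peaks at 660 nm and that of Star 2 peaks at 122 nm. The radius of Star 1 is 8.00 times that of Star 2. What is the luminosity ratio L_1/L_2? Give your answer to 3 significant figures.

0.0747

Wien's law gives T ∝ 1/λ_max, so T_1/T_2 = λ_2/λ_1 = 122/660 = 0.1848.
Then L ∝ R²T⁴ gives L_1/L_2 = (8.00)² × (0.1848)⁴ = 64.00 × 0.001168 = 0.07472.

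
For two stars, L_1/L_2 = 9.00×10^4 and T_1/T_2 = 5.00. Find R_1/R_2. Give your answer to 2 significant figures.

L ∝ R²T⁴ gives R ∝ √L / T², so
R_1/R_2 = √(9.00×10^4) / (5.00)² = 300.0 / 25.00 = 12.00.

12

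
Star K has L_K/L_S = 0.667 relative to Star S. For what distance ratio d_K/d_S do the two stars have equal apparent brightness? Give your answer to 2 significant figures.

0.82

Equal flux requires L_K/d_K² = L_S/d_S², so d_K/d_S = √(L_K/L_S)
= √(0.667) = 0.8167.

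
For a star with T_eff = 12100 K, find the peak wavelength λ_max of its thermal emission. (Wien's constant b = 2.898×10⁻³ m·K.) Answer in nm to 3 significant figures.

λ_max = b/T = 2.898×10⁻³ / 12100 = 2.40×10^-7 m = 239.5 nm.

240 nm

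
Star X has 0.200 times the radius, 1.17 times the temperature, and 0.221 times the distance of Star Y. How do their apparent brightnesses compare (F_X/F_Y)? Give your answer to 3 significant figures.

1.53

L_X/L_Y = (R_X/R_Y)²(T_X/T_Y)⁴ = (0.200)² × (1.17)⁴ = 0.07496.
F_X/F_Y = (L_X/L_Y)/(d_X/d_Y)² = 0.07496 / (0.221)² = 1.535.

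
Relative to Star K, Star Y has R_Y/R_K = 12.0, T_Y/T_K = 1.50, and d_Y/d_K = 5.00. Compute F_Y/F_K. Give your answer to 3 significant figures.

L_Y/L_K = (R_Y/R_K)²(T_Y/T_K)⁴ = (12.0)² × (1.50)⁴ = 729.0.
F_Y/F_K = (L_Y/L_K)/(d_Y/d_K)² = 729.0 / (5.00)² = 29.16.

29.2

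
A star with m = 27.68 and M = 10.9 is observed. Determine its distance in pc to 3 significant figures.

m − M = 5 log₁₀(d/10 pc)
27.68 − (10.9) = 16.78 = 5 log₁₀(d/10)
d = 10 × 10^(16.78/5) = 10 × 10^3.356 = 2.270×10^4 pc.

2.27×10^4 pc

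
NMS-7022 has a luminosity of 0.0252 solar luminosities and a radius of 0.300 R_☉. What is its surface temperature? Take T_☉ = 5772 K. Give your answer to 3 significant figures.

4.20×10^3 K

T/T_☉ = (L/L_☉)^(1/4) / (R/R_☉)^(1/2)
T = 5772 × (0.0252)^(1/4) / √(0.300) = 5772 × 0.3984 / 0.5477 = 4199 K.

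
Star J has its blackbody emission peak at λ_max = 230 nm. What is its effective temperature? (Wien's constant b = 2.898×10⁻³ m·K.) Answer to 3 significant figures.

T = b/λ_max = 2.898×10⁻³ / (230×10⁻⁹) = 1.260×10^4 K.

1.26×10^4 K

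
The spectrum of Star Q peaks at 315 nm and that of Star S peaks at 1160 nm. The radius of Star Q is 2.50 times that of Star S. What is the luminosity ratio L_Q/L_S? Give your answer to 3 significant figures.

1.15×10^3

Wien's law gives T ∝ 1/λ_max, so T_Q/T_S = λ_S/λ_Q = 1160/315 = 3.683.
Then L ∝ R²T⁴ gives L_Q/L_S = (2.50)² × (3.683)⁴ = 6.250 × 183.9 = 1149.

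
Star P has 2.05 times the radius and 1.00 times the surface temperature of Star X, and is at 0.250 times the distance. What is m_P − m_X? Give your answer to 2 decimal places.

L_P/L_X = (2.05)²(1.00)⁴ = 4.202.
F_P/F_X = (L_P/L_X)/(d_P/d_X)² = 4.202/0.06250 = 67.24.
m_P − m_X = −2.5 log₁₀(67.24) = -4.57.

-4.57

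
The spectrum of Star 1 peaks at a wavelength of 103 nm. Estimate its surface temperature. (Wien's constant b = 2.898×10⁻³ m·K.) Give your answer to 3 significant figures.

T = b/λ_max = 2.898×10⁻³ / (103×10⁻⁹) = 2.814×10^4 K.

2.81×10^4 K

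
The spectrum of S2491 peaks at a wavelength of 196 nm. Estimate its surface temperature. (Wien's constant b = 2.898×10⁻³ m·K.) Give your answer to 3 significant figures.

T = b/λ_max = 2.898×10⁻³ / (196×10⁻⁹) = 1.479×10^4 K.

1.48×10^4 K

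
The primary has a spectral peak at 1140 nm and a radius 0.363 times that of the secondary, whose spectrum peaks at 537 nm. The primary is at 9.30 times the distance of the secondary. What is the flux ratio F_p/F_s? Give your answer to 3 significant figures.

7.50×10^-5

Wien's law: T_p/T_s = λ_s/λ_p = 537/1140 = 0.4711.
L_p/L_s = (R_p/R_s)²(T_p/T_s)⁴ = (0.363)²(0.4711)⁴ = 0.006488.
F_p/F_s = (L_p/L_s)/(d_p/d_s)² = 0.006488/(9.30)² = 7.501×10^-5.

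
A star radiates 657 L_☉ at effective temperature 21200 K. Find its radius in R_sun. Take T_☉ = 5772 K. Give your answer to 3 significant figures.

1.90 R_sun

R/R_☉ = √(L/L_☉) / (T/T_☉)² = √(657) / (3.673)²
       = 25.63 / 13.49 = 1.900.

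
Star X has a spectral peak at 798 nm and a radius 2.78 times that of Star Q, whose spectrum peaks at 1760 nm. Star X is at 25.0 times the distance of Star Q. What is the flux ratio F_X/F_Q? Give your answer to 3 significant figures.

0.293

Wien's law: T_X/T_Q = λ_Q/λ_X = 1760/798 = 2.206.
L_X/L_Q = (R_X/R_Q)²(T_X/T_Q)⁴ = (2.78)²(2.206)⁴ = 182.9.
F_X/F_Q = (L_X/L_Q)/(d_X/d_Q)² = 182.9/(25.0)² = 0.2926.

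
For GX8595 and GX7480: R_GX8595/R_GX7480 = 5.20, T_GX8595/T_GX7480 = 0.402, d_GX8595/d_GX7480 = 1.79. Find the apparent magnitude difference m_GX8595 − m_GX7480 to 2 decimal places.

L_GX8595/L_GX7480 = (5.20)²(0.402)⁴ = 0.7062.
F_GX8595/F_GX7480 = (L_GX8595/L_GX7480)/(d_GX8595/d_GX7480)² = 0.7062/3.204 = 0.2204.
m_GX8595 − m_GX7480 = −2.5 log₁₀(0.2204) = 1.64.

1.64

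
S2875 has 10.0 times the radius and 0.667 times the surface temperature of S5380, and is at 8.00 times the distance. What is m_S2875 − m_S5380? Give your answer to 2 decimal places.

1.27

L_S2875/L_S5380 = (10.0)²(0.667)⁴ = 19.79.
F_S2875/F_S5380 = (L_S2875/L_S5380)/(d_S2875/d_S5380)² = 19.79/64.00 = 0.3093.
m_S2875 − m_S5380 = −2.5 log₁₀(0.3093) = 1.27.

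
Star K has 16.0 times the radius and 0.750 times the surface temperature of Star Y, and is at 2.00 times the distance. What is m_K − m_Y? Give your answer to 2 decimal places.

-3.27

L_K/L_Y = (16.0)²(0.750)⁴ = 81.00.
F_K/F_Y = (L_K/L_Y)/(d_K/d_Y)² = 81.00/4.000 = 20.25.
m_K − m_Y = −2.5 log₁₀(20.25) = -3.27.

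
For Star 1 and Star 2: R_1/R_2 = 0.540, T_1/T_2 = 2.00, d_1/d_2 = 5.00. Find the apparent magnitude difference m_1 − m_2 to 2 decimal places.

1.82

L_1/L_2 = (0.540)²(2.00)⁴ = 4.666.
F_1/F_2 = (L_1/L_2)/(d_1/d_2)² = 4.666/25.00 = 0.1866.
m_1 − m_2 = −2.5 log₁₀(0.1866) = 1.82.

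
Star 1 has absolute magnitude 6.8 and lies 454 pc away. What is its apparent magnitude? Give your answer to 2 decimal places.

m = M + 5 log₁₀(d/10 pc) = 6.8 + 5 log₁₀(454/10)
  = 6.8 + 5 × 1.657 = 6.8 + 8.29 = 15.09.

15.09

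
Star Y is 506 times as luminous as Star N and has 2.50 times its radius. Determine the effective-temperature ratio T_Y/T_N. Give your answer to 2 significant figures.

L ∝ R²T⁴ gives T ∝ (L/R²)^(1/4), so
T_Y/T_N = (506 / 2.50²)^(1/4) = (80.96)^(1/4) = 3.000.

3.0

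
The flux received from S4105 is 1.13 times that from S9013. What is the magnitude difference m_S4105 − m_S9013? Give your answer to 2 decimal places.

m_S4105 − m_S9013 = −2.5 log₁₀(F_S4105/F_S9013) = −2.5 log₁₀(1.13) = −2.5 × (0.053) = -0.133.

-0.13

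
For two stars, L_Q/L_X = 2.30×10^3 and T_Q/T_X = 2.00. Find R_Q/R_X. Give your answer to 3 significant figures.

L ∝ R²T⁴ gives R ∝ √L / T², so
R_Q/R_X = √(2.30×10^3) / (2.00)² = 47.96 / 4.000 = 11.99.

12.0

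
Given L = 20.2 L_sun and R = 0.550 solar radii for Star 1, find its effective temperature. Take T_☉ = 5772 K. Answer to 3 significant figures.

T/T_☉ = (L/L_☉)^(1/4) / (R/R_☉)^(1/2)
T = 5772 × (20.2)^(1/4) / √(0.550) = 5772 × 2.120 / 0.7416 = 1.650×10^4 K.

1.65×10^4 K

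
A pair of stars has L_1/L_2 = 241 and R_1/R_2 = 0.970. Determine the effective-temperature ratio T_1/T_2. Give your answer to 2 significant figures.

L ∝ R²T⁴ gives T ∝ (L/R²)^(1/4), so
T_1/T_2 = (241 / 0.970²)^(1/4) = (256.1)^(1/4) = 4.001.

4.0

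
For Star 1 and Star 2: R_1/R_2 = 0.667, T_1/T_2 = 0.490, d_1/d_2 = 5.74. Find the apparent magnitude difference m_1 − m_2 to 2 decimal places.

L_1/L_2 = (0.667)²(0.490)⁴ = 0.02565.
F_1/F_2 = (L_1/L_2)/(d_1/d_2)² = 0.02565/32.95 = 7.784×10^-4.
m_1 − m_2 = −2.5 log₁₀(7.784×10^-4) = 7.77.

7.77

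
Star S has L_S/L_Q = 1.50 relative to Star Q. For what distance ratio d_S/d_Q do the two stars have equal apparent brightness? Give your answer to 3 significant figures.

Equal flux requires L_S/d_S² = L_Q/d_Q², so d_S/d_Q = √(L_S/L_Q)
= √(1.50) = 1.225.

1.22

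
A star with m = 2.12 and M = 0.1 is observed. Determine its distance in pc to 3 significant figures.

25.4 pc

m − M = 5 log₁₀(d/10 pc)
2.12 − (0.1) = 2.02 = 5 log₁₀(d/10)
d = 10 × 10^(2.02/5) = 10 × 10^0.404 = 25.35 pc.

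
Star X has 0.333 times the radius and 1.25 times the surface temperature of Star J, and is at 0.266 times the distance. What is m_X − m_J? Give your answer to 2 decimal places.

L_X/L_J = (0.333)²(1.25)⁴ = 0.2707.
F_X/F_J = (L_X/L_J)/(d_X/d_J)² = 0.2707/0.07076 = 3.826.
m_X − m_J = −2.5 log₁₀(3.826) = -1.46.

-1.46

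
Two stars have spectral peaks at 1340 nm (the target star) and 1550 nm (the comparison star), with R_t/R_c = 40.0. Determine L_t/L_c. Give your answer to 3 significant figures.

2.86×10^3

Wien's law gives T ∝ 1/λ_max, so T_t/T_c = λ_c/λ_t = 1550/1340 = 1.157.
Then L ∝ R²T⁴ gives L_t/L_c = (40.0)² × (1.157)⁴ = 1600 × 1.790 = 2864.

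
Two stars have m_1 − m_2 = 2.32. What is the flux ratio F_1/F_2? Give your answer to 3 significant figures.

F_1/F_2 = 10^(−(m_1 − m_2)/2.5) = 10^(-2.32/2.5) = 10^-0.928 = 0.1180.

0.118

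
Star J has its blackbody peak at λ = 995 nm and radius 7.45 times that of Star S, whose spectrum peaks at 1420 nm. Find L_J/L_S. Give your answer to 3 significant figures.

230

Wien's law gives T ∝ 1/λ_max, so T_J/T_S = λ_S/λ_J = 1420/995 = 1.427.
Then L ∝ R²T⁴ gives L_J/L_S = (7.45)² × (1.427)⁴ = 55.50 × 4.148 = 230.2.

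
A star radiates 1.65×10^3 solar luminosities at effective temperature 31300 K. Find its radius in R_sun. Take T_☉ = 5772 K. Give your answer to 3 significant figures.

1.38 R_sun

R/R_☉ = √(L/L_☉) / (T/T_☉)² = √(1.65×10^3) / (5.423)²
       = 40.62 / 29.41 = 1.381.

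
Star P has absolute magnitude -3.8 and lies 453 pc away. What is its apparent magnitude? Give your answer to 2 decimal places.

4.48

m = M + 5 log₁₀(d/10 pc) = -3.8 + 5 log₁₀(453/10)
  = -3.8 + 5 × 1.656 = -3.8 + 8.28 = 4.48.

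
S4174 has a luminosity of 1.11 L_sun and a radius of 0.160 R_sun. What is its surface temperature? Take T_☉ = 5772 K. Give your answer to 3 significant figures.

1.48×10^4 K

T/T_☉ = (L/L_☉)^(1/4) / (R/R_☉)^(1/2)
T = 5772 × (1.11)^(1/4) / √(0.160) = 5772 × 1.026 / 0.4000 = 1.481×10^4 K.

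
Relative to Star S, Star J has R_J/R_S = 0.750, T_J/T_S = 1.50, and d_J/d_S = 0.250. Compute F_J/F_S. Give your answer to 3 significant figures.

L_J/L_S = (R_J/R_S)²(T_J/T_S)⁴ = (0.750)² × (1.50)⁴ = 2.848.
F_J/F_S = (L_J/L_S)/(d_J/d_S)² = 2.848 / (0.250)² = 45.56.

45.6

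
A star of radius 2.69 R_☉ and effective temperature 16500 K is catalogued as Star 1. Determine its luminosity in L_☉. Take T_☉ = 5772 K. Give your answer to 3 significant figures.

483 L_☉

L/L_☉ = (R/R_☉)² (T/T_☉)⁴ = (2.69)² × (16500/5772)⁴
       = 7.236 × (2.859)⁴ = 7.236 × 66.78 = 483.2.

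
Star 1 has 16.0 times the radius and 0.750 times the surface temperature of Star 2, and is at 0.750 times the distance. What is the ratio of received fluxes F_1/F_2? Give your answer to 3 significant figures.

L_1/L_2 = (R_1/R_2)²(T_1/T_2)⁴ = (16.0)² × (0.750)⁴ = 81.00.
F_1/F_2 = (L_1/L_2)/(d_1/d_2)² = 81.00 / (0.750)² = 144.0.

144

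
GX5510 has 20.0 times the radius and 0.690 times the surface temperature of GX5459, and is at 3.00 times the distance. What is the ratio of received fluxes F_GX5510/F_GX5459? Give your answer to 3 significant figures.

L_GX5510/L_GX5459 = (R_GX5510/R_GX5459)²(T_GX5510/T_GX5459)⁴ = (20.0)² × (0.690)⁴ = 90.67.
F_GX5510/F_GX5459 = (L_GX5510/L_GX5459)/(d_GX5510/d_GX5459)² = 90.67 / (3.00)² = 10.07.

10.1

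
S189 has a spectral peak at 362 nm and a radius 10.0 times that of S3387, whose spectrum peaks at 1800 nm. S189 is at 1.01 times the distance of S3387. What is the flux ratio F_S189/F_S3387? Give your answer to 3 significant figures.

Wien's law: T_S189/T_S3387 = λ_S3387/λ_S189 = 1800/362 = 4.972.
L_S189/L_S3387 = (R_S189/R_S3387)²(T_S189/T_S3387)⁴ = (10.0)²(4.972)⁴ = 6.113×10^4.
F_S189/F_S3387 = (L_S189/L_S3387)/(d_S189/d_S3387)² = 6.113×10^4/(1.01)² = 5.993×10^4.

5.99×10^4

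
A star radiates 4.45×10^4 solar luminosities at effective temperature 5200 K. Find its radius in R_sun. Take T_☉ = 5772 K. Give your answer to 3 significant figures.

R/R_☉ = √(L/L_☉) / (T/T_☉)² = √(4.45×10^4) / (0.9009)²
       = 211.0 / 0.8116 = 259.9.

260 R_sun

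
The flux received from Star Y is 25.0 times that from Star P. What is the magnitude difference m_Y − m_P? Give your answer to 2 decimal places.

-3.49

m_Y − m_P = −2.5 log₁₀(F_Y/F_P) = −2.5 log₁₀(25.0) = −2.5 × (1.398) = -3.495.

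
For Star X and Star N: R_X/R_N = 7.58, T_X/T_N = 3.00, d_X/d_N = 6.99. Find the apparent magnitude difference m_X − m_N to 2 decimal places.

L_X/L_N = (7.58)²(3.00)⁴ = 4654.
F_X/F_N = (L_X/L_N)/(d_X/d_N)² = 4654/48.86 = 95.25.
m_X − m_N = −2.5 log₁₀(95.25) = -4.95.

-4.95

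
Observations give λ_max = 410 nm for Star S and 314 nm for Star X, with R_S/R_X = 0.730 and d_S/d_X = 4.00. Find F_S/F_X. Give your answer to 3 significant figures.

Wien's law: T_S/T_X = λ_X/λ_S = 314/410 = 0.7659.
L_S/L_X = (R_S/R_X)²(T_S/T_X)⁴ = (0.730)²(0.7659)⁴ = 0.1833.
F_S/F_X = (L_S/L_X)/(d_S/d_X)² = 0.1833/(4.00)² = 0.01146.

0.0115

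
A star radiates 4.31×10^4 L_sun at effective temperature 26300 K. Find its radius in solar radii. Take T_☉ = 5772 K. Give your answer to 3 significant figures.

10.0 solar radii

R/R_☉ = √(L/L_☉) / (T/T_☉)² = √(4.31×10^4) / (4.556)²
       = 207.6 / 20.76 = 10.00.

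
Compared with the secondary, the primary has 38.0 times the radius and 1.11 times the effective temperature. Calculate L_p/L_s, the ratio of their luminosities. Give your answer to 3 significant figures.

2.19×10^3

From the Stefan–Boltzmann law, L ∝ R²T⁴, so
L_p/L_s = (R_p/R_s)² (T_p/T_s)⁴ = (38.0)² × (1.11)⁴ = 1444 × 1.518 = 2192.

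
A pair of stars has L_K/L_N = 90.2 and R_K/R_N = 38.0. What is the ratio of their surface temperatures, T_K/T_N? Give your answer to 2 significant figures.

L ∝ R²T⁴ gives T ∝ (L/R²)^(1/4), so
T_K/T_N = (90.2 / 38.0²)^(1/4) = (0.06247)^(1/4) = 0.4999.

0.50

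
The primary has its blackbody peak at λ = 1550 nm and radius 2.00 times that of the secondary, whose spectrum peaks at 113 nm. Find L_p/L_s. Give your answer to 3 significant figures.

1.13×10^-4

Wien's law gives T ∝ 1/λ_max, so T_p/T_s = λ_s/λ_p = 113/1550 = 0.07290.
Then L ∝ R²T⁴ gives L_p/L_s = (2.00)² × (0.07290)⁴ = 4.000 × 2.825×10^-5 = 1.130×10^-4.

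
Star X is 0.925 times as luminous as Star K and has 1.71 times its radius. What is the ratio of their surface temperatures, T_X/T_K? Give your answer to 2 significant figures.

L ∝ R²T⁴ gives T ∝ (L/R²)^(1/4), so
T_X/T_K = (0.925 / 1.71²)^(1/4) = (0.3163)^(1/4) = 0.7500.

0.75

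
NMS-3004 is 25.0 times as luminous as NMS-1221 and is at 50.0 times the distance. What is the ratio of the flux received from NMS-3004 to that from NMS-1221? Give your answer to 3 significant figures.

F = L/(4πd²), so F_NMS-3004/F_NMS-1221 = (L_NMS-3004/L_NMS-1221) / (d_NMS-3004/d_NMS-1221)²
= 25.0 / (50.0)² = 25.0 / 2500 = 0.01000.

0.0100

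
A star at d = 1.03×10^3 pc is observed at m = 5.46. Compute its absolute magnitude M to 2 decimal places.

M = m − 5 log₁₀(d/10 pc) = 5.46 − 5 log₁₀(1.03×10^3/10)
  = 5.46 − 5 × 2.013 = 5.46 − 10.06 = -4.60.

-4.60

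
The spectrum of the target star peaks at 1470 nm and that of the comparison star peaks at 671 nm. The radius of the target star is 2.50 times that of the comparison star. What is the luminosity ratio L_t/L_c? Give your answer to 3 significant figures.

0.271

Wien's law gives T ∝ 1/λ_max, so T_t/T_c = λ_c/λ_t = 671/1470 = 0.4565.
Then L ∝ R²T⁴ gives L_t/L_c = (2.50)² × (0.4565)⁴ = 6.250 × 0.04341 = 0.2713.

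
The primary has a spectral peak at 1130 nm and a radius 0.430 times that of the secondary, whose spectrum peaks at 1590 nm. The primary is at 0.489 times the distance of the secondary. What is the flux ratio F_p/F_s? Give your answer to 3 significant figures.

3.03

Wien's law: T_p/T_s = λ_s/λ_p = 1590/1130 = 1.407.
L_p/L_s = (R_p/R_s)²(T_p/T_s)⁴ = (0.430)²(1.407)⁴ = 0.7248.
F_p/F_s = (L_p/L_s)/(d_p/d_s)² = 0.7248/(0.489)² = 3.031.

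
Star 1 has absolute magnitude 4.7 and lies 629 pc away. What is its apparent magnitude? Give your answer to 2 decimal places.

m = M + 5 log₁₀(d/10 pc) = 4.7 + 5 log₁₀(629/10)
  = 4.7 + 5 × 1.799 = 4.7 + 8.99 = 13.69.

13.69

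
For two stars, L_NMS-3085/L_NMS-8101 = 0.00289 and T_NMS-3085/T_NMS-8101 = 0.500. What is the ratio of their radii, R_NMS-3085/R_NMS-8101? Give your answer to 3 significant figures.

0.215

L ∝ R²T⁴ gives R ∝ √L / T², so
R_NMS-3085/R_NMS-8101 = √(0.00289) / (0.500)² = 0.05376 / 0.2500 = 0.2150.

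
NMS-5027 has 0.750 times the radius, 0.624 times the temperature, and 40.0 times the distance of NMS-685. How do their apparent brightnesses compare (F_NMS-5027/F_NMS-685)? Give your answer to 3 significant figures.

L_NMS-5027/L_NMS-685 = (R_NMS-5027/R_NMS-685)²(T_NMS-5027/T_NMS-685)⁴ = (0.750)² × (0.624)⁴ = 0.08528.
F_NMS-5027/F_NMS-685 = (L_NMS-5027/L_NMS-685)/(d_NMS-5027/d_NMS-685)² = 0.08528 / (40.0)² = 5.330×10^-5.

5.33×10^-5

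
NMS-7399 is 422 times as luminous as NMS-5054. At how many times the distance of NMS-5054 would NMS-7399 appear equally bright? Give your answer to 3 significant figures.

Equal flux requires L_NMS-7399/d_NMS-7399² = L_NMS-5054/d_NMS-5054², so d_NMS-7399/d_NMS-5054 = √(L_NMS-7399/L_NMS-5054)
= √(422) = 20.54.

20.5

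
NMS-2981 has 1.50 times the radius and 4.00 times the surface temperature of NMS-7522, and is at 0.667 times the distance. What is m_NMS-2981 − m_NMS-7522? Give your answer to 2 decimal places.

-7.78

L_NMS-2981/L_NMS-7522 = (1.50)²(4.00)⁴ = 576.0.
F_NMS-2981/F_NMS-7522 = (L_NMS-2981/L_NMS-7522)/(d_NMS-2981/d_NMS-7522)² = 576.0/0.4449 = 1295.
m_NMS-2981 − m_NMS-7522 = −2.5 log₁₀(1295) = -7.78.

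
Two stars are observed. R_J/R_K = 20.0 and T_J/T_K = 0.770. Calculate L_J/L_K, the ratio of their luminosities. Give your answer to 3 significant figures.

141

From the Stefan–Boltzmann law, L ∝ R²T⁴, so
L_J/L_K = (R_J/R_K)² (T_J/T_K)⁴ = (20.0)² × (0.770)⁴ = 400.0 × 0.3515 = 140.6.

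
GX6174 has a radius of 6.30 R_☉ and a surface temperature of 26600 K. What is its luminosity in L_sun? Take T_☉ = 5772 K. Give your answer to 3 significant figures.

1.79×10^4 L_sun

L/L_☉ = (R/R_☉)² (T/T_☉)⁴ = (6.30)² × (26600/5772)⁴
       = 39.69 × (4.608)⁴ = 39.69 × 451.0 = 1.790×10^4.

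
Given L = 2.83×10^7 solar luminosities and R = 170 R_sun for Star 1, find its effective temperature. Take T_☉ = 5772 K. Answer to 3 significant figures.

3.23×10^4 K

T/T_☉ = (L/L_☉)^(1/4) / (R/R_☉)^(1/2)
T = 5772 × (2.83×10^7)^(1/4) / √(170) = 5772 × 72.94 / 13.04 = 3.229×10^4 K.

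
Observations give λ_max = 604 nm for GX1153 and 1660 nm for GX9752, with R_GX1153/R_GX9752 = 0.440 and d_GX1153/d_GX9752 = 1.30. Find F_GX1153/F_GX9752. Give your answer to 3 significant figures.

6.54

Wien's law: T_GX1153/T_GX9752 = λ_GX9752/λ_GX1153 = 1660/604 = 2.748.
L_GX1153/L_GX9752 = (R_GX1153/R_GX9752)²(T_GX1153/T_GX9752)⁴ = (0.440)²(2.748)⁴ = 11.05.
F_GX1153/F_GX9752 = (L_GX1153/L_GX9752)/(d_GX1153/d_GX9752)² = 11.05/(1.30)² = 6.536.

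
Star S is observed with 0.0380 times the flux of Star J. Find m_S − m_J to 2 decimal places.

m_S − m_J = −2.5 log₁₀(F_S/F_J) = −2.5 log₁₀(0.0380) = −2.5 × (-1.420) = 3.551.

3.55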